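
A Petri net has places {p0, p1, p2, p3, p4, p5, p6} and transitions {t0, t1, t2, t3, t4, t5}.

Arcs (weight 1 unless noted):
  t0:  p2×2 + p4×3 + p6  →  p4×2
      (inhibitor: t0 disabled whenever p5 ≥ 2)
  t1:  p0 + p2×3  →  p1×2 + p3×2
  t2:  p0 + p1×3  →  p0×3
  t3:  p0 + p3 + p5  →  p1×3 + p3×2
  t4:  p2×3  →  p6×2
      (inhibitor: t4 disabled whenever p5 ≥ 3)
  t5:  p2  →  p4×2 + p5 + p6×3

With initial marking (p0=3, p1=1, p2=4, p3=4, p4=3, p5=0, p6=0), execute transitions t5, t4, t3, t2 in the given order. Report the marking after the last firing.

step 1: fire t5:  (p0=3, p1=1, p2=4, p3=4, p4=3, p5=0, p6=0) → (p0=3, p1=1, p2=3, p3=4, p4=5, p5=1, p6=3)
step 2: fire t4:  (p0=3, p1=1, p2=3, p3=4, p4=5, p5=1, p6=3) → (p0=3, p1=1, p2=0, p3=4, p4=5, p5=1, p6=5)
step 3: fire t3:  (p0=3, p1=1, p2=0, p3=4, p4=5, p5=1, p6=5) → (p0=2, p1=4, p2=0, p3=5, p4=5, p5=0, p6=5)
step 4: fire t2:  (p0=2, p1=4, p2=0, p3=5, p4=5, p5=0, p6=5) → (p0=4, p1=1, p2=0, p3=5, p4=5, p5=0, p6=5)

(p0=4, p1=1, p2=0, p3=5, p4=5, p5=0, p6=5)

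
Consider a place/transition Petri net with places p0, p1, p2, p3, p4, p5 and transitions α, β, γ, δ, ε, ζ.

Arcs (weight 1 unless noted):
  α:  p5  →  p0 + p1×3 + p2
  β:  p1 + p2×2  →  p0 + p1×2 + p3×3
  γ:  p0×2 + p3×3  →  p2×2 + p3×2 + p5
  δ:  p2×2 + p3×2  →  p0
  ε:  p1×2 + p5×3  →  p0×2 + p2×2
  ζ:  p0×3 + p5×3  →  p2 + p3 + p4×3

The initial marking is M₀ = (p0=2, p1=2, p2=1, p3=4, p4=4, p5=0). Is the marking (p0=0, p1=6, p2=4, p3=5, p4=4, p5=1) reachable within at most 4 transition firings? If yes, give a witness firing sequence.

step 1: fire γ:  (p0=2, p1=2, p2=1, p3=4, p4=4, p5=0) → (p0=0, p1=2, p2=3, p3=3, p4=4, p5=1)
step 2: fire α:  (p0=0, p1=2, p2=3, p3=3, p4=4, p5=1) → (p0=1, p1=5, p2=4, p3=3, p4=4, p5=0)
step 3: fire β:  (p0=1, p1=5, p2=4, p3=3, p4=4, p5=0) → (p0=2, p1=6, p2=2, p3=6, p4=4, p5=0)
step 4: fire γ:  (p0=2, p1=6, p2=2, p3=6, p4=4, p5=0) → (p0=0, p1=6, p2=4, p3=5, p4=4, p5=1)

YES — reachable via ⟨γ, α, β, γ⟩ (4 firings)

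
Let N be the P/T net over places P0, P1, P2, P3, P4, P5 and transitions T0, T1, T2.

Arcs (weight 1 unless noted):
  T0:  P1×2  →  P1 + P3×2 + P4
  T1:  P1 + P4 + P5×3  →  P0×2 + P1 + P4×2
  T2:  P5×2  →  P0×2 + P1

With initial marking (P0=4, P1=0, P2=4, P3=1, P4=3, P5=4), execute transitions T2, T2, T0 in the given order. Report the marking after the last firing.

step 1: fire T2:  (P0=4, P1=0, P2=4, P3=1, P4=3, P5=4) → (P0=6, P1=1, P2=4, P3=1, P4=3, P5=2)
step 2: fire T2:  (P0=6, P1=1, P2=4, P3=1, P4=3, P5=2) → (P0=8, P1=2, P2=4, P3=1, P4=3, P5=0)
step 3: fire T0:  (P0=8, P1=2, P2=4, P3=1, P4=3, P5=0) → (P0=8, P1=1, P2=4, P3=3, P4=4, P5=0)

(P0=8, P1=1, P2=4, P3=3, P4=4, P5=0)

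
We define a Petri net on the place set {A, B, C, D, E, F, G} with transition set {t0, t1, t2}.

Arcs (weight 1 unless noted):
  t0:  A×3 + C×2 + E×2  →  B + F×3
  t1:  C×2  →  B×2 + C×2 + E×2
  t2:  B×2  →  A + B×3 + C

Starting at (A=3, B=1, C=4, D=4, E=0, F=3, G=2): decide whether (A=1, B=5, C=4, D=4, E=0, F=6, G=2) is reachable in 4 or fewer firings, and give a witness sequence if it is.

depth 0: 1 marking
depth 1: 2 markings reached so far
depth 2: 5 markings reached so far
depth 3: 10 markings reached so far
depth 4: 17 markings reached so far
target is not among the 17 markings reachable within 4 steps

NO — not reachable within 4 firings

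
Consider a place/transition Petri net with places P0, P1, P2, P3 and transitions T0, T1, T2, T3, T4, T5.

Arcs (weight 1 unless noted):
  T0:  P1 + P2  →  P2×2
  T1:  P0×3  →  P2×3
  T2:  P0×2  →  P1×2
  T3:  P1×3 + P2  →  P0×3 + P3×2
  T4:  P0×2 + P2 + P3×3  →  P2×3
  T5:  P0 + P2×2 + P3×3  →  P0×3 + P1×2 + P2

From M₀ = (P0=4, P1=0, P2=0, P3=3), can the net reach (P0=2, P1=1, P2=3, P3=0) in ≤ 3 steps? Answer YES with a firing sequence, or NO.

depth 0: 1 marking
depth 1: 3 markings reached so far
depth 2: 5 markings reached so far
depth 3: 8 markings reached so far
target is not among the 8 markings reachable within 3 steps

NO — not reachable within 3 firings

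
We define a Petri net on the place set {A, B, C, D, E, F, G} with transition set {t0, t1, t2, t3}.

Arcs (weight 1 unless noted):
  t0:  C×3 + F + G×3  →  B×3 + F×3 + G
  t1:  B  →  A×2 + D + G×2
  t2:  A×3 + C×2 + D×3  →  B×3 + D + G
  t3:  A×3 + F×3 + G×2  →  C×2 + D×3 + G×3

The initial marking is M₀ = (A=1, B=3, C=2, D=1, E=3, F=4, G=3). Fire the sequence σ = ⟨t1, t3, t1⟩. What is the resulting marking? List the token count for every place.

(A=2, B=1, C=4, D=6, E=3, F=1, G=8)

step 1: fire t1:  (A=1, B=3, C=2, D=1, E=3, F=4, G=3) → (A=3, B=2, C=2, D=2, E=3, F=4, G=5)
step 2: fire t3:  (A=3, B=2, C=2, D=2, E=3, F=4, G=5) → (A=0, B=2, C=4, D=5, E=3, F=1, G=6)
step 3: fire t1:  (A=0, B=2, C=4, D=5, E=3, F=1, G=6) → (A=2, B=1, C=4, D=6, E=3, F=1, G=8)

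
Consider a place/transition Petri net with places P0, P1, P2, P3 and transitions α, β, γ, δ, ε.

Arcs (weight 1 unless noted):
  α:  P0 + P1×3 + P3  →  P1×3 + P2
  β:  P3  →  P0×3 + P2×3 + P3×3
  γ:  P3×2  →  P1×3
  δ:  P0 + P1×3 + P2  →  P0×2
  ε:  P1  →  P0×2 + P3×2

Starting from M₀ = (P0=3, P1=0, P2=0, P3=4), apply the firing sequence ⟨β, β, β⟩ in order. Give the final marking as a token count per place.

step 1: fire β:  (P0=3, P1=0, P2=0, P3=4) → (P0=6, P1=0, P2=3, P3=6)
step 2: fire β:  (P0=6, P1=0, P2=3, P3=6) → (P0=9, P1=0, P2=6, P3=8)
step 3: fire β:  (P0=9, P1=0, P2=6, P3=8) → (P0=12, P1=0, P2=9, P3=10)

(P0=12, P1=0, P2=9, P3=10)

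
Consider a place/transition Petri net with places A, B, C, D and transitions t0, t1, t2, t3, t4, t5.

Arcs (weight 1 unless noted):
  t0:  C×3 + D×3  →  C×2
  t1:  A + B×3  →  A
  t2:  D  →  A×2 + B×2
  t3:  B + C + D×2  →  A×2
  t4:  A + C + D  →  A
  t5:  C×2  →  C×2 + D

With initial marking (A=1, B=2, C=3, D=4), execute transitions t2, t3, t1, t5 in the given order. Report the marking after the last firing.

step 1: fire t2:  (A=1, B=2, C=3, D=4) → (A=3, B=4, C=3, D=3)
step 2: fire t3:  (A=3, B=4, C=3, D=3) → (A=5, B=3, C=2, D=1)
step 3: fire t1:  (A=5, B=3, C=2, D=1) → (A=5, B=0, C=2, D=1)
step 4: fire t5:  (A=5, B=0, C=2, D=1) → (A=5, B=0, C=2, D=2)

(A=5, B=0, C=2, D=2)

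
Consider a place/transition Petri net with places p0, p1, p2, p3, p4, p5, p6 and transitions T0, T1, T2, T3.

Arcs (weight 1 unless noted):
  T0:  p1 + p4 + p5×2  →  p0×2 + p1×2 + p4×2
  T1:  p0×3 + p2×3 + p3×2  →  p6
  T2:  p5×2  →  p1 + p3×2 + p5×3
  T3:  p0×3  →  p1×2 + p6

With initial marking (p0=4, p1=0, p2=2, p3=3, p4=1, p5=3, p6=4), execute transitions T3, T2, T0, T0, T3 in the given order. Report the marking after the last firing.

(p0=2, p1=7, p2=2, p3=5, p4=3, p5=0, p6=6)

step 1: fire T3:  (p0=4, p1=0, p2=2, p3=3, p4=1, p5=3, p6=4) → (p0=1, p1=2, p2=2, p3=3, p4=1, p5=3, p6=5)
step 2: fire T2:  (p0=1, p1=2, p2=2, p3=3, p4=1, p5=3, p6=5) → (p0=1, p1=3, p2=2, p3=5, p4=1, p5=4, p6=5)
step 3: fire T0:  (p0=1, p1=3, p2=2, p3=5, p4=1, p5=4, p6=5) → (p0=3, p1=4, p2=2, p3=5, p4=2, p5=2, p6=5)
step 4: fire T0:  (p0=3, p1=4, p2=2, p3=5, p4=2, p5=2, p6=5) → (p0=5, p1=5, p2=2, p3=5, p4=3, p5=0, p6=5)
step 5: fire T3:  (p0=5, p1=5, p2=2, p3=5, p4=3, p5=0, p6=5) → (p0=2, p1=7, p2=2, p3=5, p4=3, p5=0, p6=6)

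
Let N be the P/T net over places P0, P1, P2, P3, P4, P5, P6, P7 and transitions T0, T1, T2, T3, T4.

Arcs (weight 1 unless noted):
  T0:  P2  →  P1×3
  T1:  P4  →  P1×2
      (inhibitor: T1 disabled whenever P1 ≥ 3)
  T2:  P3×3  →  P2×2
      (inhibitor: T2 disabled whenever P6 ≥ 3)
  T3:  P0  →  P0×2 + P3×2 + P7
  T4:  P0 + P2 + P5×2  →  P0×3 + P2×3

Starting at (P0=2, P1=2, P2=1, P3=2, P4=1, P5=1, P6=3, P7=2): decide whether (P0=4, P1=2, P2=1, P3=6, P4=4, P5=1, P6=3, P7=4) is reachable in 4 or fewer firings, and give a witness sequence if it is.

depth 0: 1 marking
depth 1: 4 markings reached so far
depth 2: 8 markings reached so far
depth 3: 12 markings reached so far
depth 4: 16 markings reached so far
target is not among the 16 markings reachable within 4 steps

NO — not reachable within 4 firings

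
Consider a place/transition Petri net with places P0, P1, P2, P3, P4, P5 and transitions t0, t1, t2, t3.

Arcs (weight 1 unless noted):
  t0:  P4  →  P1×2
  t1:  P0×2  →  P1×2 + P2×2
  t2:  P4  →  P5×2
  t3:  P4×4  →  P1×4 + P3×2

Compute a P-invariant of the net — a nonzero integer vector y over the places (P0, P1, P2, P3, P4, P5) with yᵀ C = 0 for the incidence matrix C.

Incidence matrix C (rows=places, cols=transitions):
       t0   t1   t2   t3
   P0   0   -2    0    0
   P1   2    2    0    4
   P2   0    2    0    0
   P3   0    0    0    2
   P4  -1    0   -1   -4
   P5   0    0    2    0

Candidate y = [1, 0, 1, 0, 0, 0]; check y·C column-wise:
  col t0: 1·0 + 0·2 + 1·0 + 0·-1 = 0
  col t1: 1·-2 + 0·2 + 1·2 = 0
  col t2: 1·0 + 1·0 + 0·-1 + 0·2 = 0
  col t3: 1·0 + 0·4 + 1·0 + 0·2 + 0·-4 = 0

y = (P0:1, P1:0, P2:1, P3:0, P4:0, P5:0)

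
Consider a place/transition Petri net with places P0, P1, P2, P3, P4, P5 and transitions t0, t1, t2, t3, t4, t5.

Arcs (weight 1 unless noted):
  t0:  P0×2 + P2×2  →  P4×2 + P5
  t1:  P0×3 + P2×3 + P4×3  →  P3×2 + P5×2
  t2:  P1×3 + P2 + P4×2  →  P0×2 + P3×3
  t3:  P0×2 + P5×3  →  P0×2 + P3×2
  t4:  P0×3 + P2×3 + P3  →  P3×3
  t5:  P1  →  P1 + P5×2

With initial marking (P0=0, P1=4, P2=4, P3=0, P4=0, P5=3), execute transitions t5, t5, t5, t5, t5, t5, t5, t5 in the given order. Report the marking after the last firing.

(P0=0, P1=4, P2=4, P3=0, P4=0, P5=19)

step 1: fire t5:  (P0=0, P1=4, P2=4, P3=0, P4=0, P5=3) → (P0=0, P1=4, P2=4, P3=0, P4=0, P5=5)
step 2: fire t5:  (P0=0, P1=4, P2=4, P3=0, P4=0, P5=5) → (P0=0, P1=4, P2=4, P3=0, P4=0, P5=7)
step 3: fire t5:  (P0=0, P1=4, P2=4, P3=0, P4=0, P5=7) → (P0=0, P1=4, P2=4, P3=0, P4=0, P5=9)
step 4: fire t5:  (P0=0, P1=4, P2=4, P3=0, P4=0, P5=9) → (P0=0, P1=4, P2=4, P3=0, P4=0, P5=11)
step 5: fire t5:  (P0=0, P1=4, P2=4, P3=0, P4=0, P5=11) → (P0=0, P1=4, P2=4, P3=0, P4=0, P5=13)
step 6: fire t5:  (P0=0, P1=4, P2=4, P3=0, P4=0, P5=13) → (P0=0, P1=4, P2=4, P3=0, P4=0, P5=15)
step 7: fire t5:  (P0=0, P1=4, P2=4, P3=0, P4=0, P5=15) → (P0=0, P1=4, P2=4, P3=0, P4=0, P5=17)
step 8: fire t5:  (P0=0, P1=4, P2=4, P3=0, P4=0, P5=17) → (P0=0, P1=4, P2=4, P3=0, P4=0, P5=19)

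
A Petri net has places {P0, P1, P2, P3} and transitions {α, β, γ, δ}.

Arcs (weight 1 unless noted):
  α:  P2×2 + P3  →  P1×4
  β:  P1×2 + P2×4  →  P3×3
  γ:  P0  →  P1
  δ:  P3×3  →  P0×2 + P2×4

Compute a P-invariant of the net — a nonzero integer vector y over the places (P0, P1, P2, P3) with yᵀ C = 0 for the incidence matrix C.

y = (P0:1, P1:1, P2:1, P3:2)

Incidence matrix C (rows=places, cols=transitions):
        α    β    γ    δ
   P0   0    0   -1    2
   P1   4   -2    1    0
   P2  -2   -4    0    4
   P3  -1    3    0   -3

Candidate y = [1, 1, 1, 2]; check y·C column-wise:
  col α: 1·0 + 1·4 + 1·-2 + 2·-1 = 0
  col β: 1·0 + 1·-2 + 1·-4 + 2·3 = 0
  col γ: 1·-1 + 1·1 + 1·0 + 2·0 = 0
  col δ: 1·2 + 1·0 + 1·4 + 2·-3 = 0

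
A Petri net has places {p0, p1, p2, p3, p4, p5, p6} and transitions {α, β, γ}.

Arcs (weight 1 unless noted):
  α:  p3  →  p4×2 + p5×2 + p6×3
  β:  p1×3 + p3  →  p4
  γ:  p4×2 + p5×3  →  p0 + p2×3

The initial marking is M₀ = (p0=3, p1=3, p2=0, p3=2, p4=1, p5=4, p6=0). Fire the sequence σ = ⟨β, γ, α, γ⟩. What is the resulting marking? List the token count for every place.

(p0=5, p1=0, p2=6, p3=0, p4=0, p5=0, p6=3)

step 1: fire β:  (p0=3, p1=3, p2=0, p3=2, p4=1, p5=4, p6=0) → (p0=3, p1=0, p2=0, p3=1, p4=2, p5=4, p6=0)
step 2: fire γ:  (p0=3, p1=0, p2=0, p3=1, p4=2, p5=4, p6=0) → (p0=4, p1=0, p2=3, p3=1, p4=0, p5=1, p6=0)
step 3: fire α:  (p0=4, p1=0, p2=3, p3=1, p4=0, p5=1, p6=0) → (p0=4, p1=0, p2=3, p3=0, p4=2, p5=3, p6=3)
step 4: fire γ:  (p0=4, p1=0, p2=3, p3=0, p4=2, p5=3, p6=3) → (p0=5, p1=0, p2=6, p3=0, p4=0, p5=0, p6=3)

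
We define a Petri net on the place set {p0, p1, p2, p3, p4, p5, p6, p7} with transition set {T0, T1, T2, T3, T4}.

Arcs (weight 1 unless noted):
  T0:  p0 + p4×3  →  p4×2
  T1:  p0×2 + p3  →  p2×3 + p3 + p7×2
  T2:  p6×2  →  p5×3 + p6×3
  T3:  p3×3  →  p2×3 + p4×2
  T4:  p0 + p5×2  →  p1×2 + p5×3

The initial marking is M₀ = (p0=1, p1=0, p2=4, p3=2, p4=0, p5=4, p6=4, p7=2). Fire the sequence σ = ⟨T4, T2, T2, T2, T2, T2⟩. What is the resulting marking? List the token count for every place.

(p0=0, p1=2, p2=4, p3=2, p4=0, p5=20, p6=9, p7=2)

step 1: fire T4:  (p0=1, p1=0, p2=4, p3=2, p4=0, p5=4, p6=4, p7=2) → (p0=0, p1=2, p2=4, p3=2, p4=0, p5=5, p6=4, p7=2)
step 2: fire T2:  (p0=0, p1=2, p2=4, p3=2, p4=0, p5=5, p6=4, p7=2) → (p0=0, p1=2, p2=4, p3=2, p4=0, p5=8, p6=5, p7=2)
step 3: fire T2:  (p0=0, p1=2, p2=4, p3=2, p4=0, p5=8, p6=5, p7=2) → (p0=0, p1=2, p2=4, p3=2, p4=0, p5=11, p6=6, p7=2)
step 4: fire T2:  (p0=0, p1=2, p2=4, p3=2, p4=0, p5=11, p6=6, p7=2) → (p0=0, p1=2, p2=4, p3=2, p4=0, p5=14, p6=7, p7=2)
step 5: fire T2:  (p0=0, p1=2, p2=4, p3=2, p4=0, p5=14, p6=7, p7=2) → (p0=0, p1=2, p2=4, p3=2, p4=0, p5=17, p6=8, p7=2)
step 6: fire T2:  (p0=0, p1=2, p2=4, p3=2, p4=0, p5=17, p6=8, p7=2) → (p0=0, p1=2, p2=4, p3=2, p4=0, p5=20, p6=9, p7=2)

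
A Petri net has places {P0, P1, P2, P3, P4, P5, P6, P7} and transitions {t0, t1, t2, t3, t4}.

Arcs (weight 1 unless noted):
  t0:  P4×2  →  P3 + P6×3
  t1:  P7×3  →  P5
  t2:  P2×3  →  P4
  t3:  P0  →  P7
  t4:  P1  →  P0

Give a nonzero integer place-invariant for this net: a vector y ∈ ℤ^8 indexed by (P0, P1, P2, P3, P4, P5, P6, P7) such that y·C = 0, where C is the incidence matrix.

y = (P0:0, P1:0, P2:1, P3:6, P4:3, P5:0, P6:0, P7:0)

Incidence matrix C (rows=places, cols=transitions):
       t0   t1   t2   t3   t4
   P0   0    0    0   -1    1
   P1   0    0    0    0   -1
   P2   0    0   -3    0    0
   P3   1    0    0    0    0
   P4  -2    0    1    0    0
   P5   0    1    0    0    0
   P6   3    0    0    0    0
   P7   0   -3    0    1    0

Candidate y = [0, 0, 1, 6, 3, 0, 0, 0]; check y·C column-wise:
  col t0: 1·0 + 6·1 + 3·-2 + 0·3 = 0
  col t1: 1·0 + 6·0 + 3·0 + 0·1 + 0·-3 = 0
  col t2: 1·-3 + 6·0 + 3·1 = 0
  col t3: 0·-1 + 1·0 + 6·0 + 3·0 + 0·1 = 0
  col t4: 0·1 + 0·-1 + 1·0 + 6·0 + 3·0 = 0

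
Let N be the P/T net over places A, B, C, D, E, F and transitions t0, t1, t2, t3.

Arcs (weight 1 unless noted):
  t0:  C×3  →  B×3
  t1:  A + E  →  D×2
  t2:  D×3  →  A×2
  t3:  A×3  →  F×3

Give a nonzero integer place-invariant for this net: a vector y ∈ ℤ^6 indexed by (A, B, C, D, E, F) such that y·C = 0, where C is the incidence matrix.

y = (A:0, B:1, C:1, D:0, E:0, F:0)

Incidence matrix C (rows=places, cols=transitions):
       t0   t1   t2   t3
    A   0   -1    2   -3
    B   3    0    0    0
    C  -3    0    0    0
    D   0    2   -3    0
    E   0   -1    0    0
    F   0    0    0    3

Candidate y = [0, 1, 1, 0, 0, 0]; check y·C column-wise:
  col t0: 1·3 + 1·-3 = 0
  col t1: 0·-1 + 1·0 + 1·0 + 0·2 + 0·-1 = 0
  col t2: 0·2 + 1·0 + 1·0 + 0·-3 = 0
  col t3: 0·-3 + 1·0 + 1·0 + 0·3 = 0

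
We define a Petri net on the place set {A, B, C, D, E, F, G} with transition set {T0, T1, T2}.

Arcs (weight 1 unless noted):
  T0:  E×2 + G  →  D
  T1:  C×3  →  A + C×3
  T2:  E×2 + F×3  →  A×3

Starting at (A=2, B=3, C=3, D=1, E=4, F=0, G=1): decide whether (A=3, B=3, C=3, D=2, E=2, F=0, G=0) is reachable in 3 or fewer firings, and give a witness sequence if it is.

YES — reachable via ⟨T0, T1⟩ (2 firings)

step 1: fire T0:  (A=2, B=3, C=3, D=1, E=4, F=0, G=1) → (A=2, B=3, C=3, D=2, E=2, F=0, G=0)
step 2: fire T1:  (A=2, B=3, C=3, D=2, E=2, F=0, G=0) → (A=3, B=3, C=3, D=2, E=2, F=0, G=0)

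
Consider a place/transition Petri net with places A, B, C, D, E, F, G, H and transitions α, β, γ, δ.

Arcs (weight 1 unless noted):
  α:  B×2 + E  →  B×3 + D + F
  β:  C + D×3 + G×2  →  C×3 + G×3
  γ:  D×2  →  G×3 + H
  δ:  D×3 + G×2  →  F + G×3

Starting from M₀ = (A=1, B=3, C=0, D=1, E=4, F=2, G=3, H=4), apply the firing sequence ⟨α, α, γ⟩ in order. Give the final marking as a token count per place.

(A=1, B=5, C=0, D=1, E=2, F=4, G=6, H=5)

step 1: fire α:  (A=1, B=3, C=0, D=1, E=4, F=2, G=3, H=4) → (A=1, B=4, C=0, D=2, E=3, F=3, G=3, H=4)
step 2: fire α:  (A=1, B=4, C=0, D=2, E=3, F=3, G=3, H=4) → (A=1, B=5, C=0, D=3, E=2, F=4, G=3, H=4)
step 3: fire γ:  (A=1, B=5, C=0, D=3, E=2, F=4, G=3, H=4) → (A=1, B=5, C=0, D=1, E=2, F=4, G=6, H=5)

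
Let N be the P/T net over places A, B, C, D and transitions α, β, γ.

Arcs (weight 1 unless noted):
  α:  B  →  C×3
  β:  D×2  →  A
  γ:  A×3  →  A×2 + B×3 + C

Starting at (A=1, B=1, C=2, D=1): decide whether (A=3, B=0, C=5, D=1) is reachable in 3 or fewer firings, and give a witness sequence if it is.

NO — not reachable within 3 firings

depth 0: 1 marking
depth 1: 2 markings reached so far
depth 2: 2 markings reached so far
(frontier empty at depth 2; search complete)
target is not among the 2 markings reachable within 3 steps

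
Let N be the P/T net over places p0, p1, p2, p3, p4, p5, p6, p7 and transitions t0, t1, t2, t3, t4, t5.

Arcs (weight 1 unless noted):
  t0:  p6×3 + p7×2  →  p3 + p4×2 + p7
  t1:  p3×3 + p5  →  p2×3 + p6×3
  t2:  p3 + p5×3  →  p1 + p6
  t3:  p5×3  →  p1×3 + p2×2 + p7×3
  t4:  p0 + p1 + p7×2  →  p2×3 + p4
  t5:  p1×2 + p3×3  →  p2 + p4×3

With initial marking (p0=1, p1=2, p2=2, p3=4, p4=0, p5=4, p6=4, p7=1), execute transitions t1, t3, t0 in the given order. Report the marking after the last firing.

(p0=1, p1=5, p2=7, p3=2, p4=2, p5=0, p6=4, p7=3)

step 1: fire t1:  (p0=1, p1=2, p2=2, p3=4, p4=0, p5=4, p6=4, p7=1) → (p0=1, p1=2, p2=5, p3=1, p4=0, p5=3, p6=7, p7=1)
step 2: fire t3:  (p0=1, p1=2, p2=5, p3=1, p4=0, p5=3, p6=7, p7=1) → (p0=1, p1=5, p2=7, p3=1, p4=0, p5=0, p6=7, p7=4)
step 3: fire t0:  (p0=1, p1=5, p2=7, p3=1, p4=0, p5=0, p6=7, p7=4) → (p0=1, p1=5, p2=7, p3=2, p4=2, p5=0, p6=4, p7=3)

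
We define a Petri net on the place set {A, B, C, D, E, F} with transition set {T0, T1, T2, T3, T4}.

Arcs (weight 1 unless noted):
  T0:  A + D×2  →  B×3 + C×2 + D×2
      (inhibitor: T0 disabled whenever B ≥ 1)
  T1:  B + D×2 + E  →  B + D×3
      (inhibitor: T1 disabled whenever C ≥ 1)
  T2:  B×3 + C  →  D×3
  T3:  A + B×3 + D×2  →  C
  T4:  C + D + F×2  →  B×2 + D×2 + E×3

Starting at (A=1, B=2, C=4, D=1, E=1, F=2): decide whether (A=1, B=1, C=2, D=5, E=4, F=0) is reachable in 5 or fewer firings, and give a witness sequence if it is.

YES — reachable via ⟨T4, T2⟩ (2 firings)

step 1: fire T4:  (A=1, B=2, C=4, D=1, E=1, F=2) → (A=1, B=4, C=3, D=2, E=4, F=0)
step 2: fire T2:  (A=1, B=4, C=3, D=2, E=4, F=0) → (A=1, B=1, C=2, D=5, E=4, F=0)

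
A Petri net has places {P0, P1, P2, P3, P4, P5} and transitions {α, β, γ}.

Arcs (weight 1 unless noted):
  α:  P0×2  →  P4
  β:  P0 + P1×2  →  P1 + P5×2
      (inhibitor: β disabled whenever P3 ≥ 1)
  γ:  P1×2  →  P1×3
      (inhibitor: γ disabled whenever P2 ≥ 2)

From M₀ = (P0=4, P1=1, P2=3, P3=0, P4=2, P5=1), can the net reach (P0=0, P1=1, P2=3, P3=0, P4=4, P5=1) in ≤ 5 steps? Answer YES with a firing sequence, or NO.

step 1: fire α:  (P0=4, P1=1, P2=3, P3=0, P4=2, P5=1) → (P0=2, P1=1, P2=3, P3=0, P4=3, P5=1)
step 2: fire α:  (P0=2, P1=1, P2=3, P3=0, P4=3, P5=1) → (P0=0, P1=1, P2=3, P3=0, P4=4, P5=1)

YES — reachable via ⟨α, α⟩ (2 firings)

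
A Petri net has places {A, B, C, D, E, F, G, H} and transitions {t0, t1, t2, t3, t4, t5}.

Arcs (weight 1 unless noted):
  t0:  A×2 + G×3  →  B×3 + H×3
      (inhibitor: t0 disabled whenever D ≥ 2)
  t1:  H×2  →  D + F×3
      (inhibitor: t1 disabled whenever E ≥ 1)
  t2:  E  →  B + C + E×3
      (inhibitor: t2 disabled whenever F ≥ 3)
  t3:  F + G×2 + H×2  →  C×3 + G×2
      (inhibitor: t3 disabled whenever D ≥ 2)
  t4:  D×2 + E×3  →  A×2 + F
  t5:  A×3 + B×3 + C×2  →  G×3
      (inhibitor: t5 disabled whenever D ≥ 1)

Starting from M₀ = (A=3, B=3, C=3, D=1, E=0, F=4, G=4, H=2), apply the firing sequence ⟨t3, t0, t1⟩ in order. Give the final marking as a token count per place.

(A=1, B=6, C=6, D=2, E=0, F=6, G=1, H=1)

step 1: fire t3:  (A=3, B=3, C=3, D=1, E=0, F=4, G=4, H=2) → (A=3, B=3, C=6, D=1, E=0, F=3, G=4, H=0)
step 2: fire t0:  (A=3, B=3, C=6, D=1, E=0, F=3, G=4, H=0) → (A=1, B=6, C=6, D=1, E=0, F=3, G=1, H=3)
step 3: fire t1:  (A=1, B=6, C=6, D=1, E=0, F=3, G=1, H=3) → (A=1, B=6, C=6, D=2, E=0, F=6, G=1, H=1)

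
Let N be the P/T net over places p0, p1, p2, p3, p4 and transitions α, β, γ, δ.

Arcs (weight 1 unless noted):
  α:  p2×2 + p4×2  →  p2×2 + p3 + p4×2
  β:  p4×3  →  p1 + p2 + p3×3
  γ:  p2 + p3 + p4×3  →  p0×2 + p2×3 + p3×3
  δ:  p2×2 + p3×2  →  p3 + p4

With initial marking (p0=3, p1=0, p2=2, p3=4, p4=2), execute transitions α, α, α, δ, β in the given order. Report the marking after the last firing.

step 1: fire α:  (p0=3, p1=0, p2=2, p3=4, p4=2) → (p0=3, p1=0, p2=2, p3=5, p4=2)
step 2: fire α:  (p0=3, p1=0, p2=2, p3=5, p4=2) → (p0=3, p1=0, p2=2, p3=6, p4=2)
step 3: fire α:  (p0=3, p1=0, p2=2, p3=6, p4=2) → (p0=3, p1=0, p2=2, p3=7, p4=2)
step 4: fire δ:  (p0=3, p1=0, p2=2, p3=7, p4=2) → (p0=3, p1=0, p2=0, p3=6, p4=3)
step 5: fire β:  (p0=3, p1=0, p2=0, p3=6, p4=3) → (p0=3, p1=1, p2=1, p3=9, p4=0)

(p0=3, p1=1, p2=1, p3=9, p4=0)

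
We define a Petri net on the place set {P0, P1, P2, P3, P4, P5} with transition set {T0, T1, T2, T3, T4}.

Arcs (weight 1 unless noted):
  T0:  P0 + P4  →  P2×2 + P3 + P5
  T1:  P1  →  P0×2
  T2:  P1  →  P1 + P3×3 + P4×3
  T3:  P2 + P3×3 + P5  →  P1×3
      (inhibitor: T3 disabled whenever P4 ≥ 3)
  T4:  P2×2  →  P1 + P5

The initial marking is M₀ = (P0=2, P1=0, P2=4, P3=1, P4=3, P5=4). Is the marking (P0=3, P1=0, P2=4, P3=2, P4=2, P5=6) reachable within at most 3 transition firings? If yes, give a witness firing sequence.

step 1: fire T0:  (P0=2, P1=0, P2=4, P3=1, P4=3, P5=4) → (P0=1, P1=0, P2=6, P3=2, P4=2, P5=5)
step 2: fire T4:  (P0=1, P1=0, P2=6, P3=2, P4=2, P5=5) → (P0=1, P1=1, P2=4, P3=2, P4=2, P5=6)
step 3: fire T1:  (P0=1, P1=1, P2=4, P3=2, P4=2, P5=6) → (P0=3, P1=0, P2=4, P3=2, P4=2, P5=6)

YES — reachable via ⟨T0, T4, T1⟩ (3 firings)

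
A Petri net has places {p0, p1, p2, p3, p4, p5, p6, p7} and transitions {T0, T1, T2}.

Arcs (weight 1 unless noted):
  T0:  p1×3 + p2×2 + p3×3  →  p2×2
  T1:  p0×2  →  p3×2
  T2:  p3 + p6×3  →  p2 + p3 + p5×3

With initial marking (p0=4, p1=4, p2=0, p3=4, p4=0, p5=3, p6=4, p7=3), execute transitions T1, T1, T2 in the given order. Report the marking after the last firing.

(p0=0, p1=4, p2=1, p3=8, p4=0, p5=6, p6=1, p7=3)

step 1: fire T1:  (p0=4, p1=4, p2=0, p3=4, p4=0, p5=3, p6=4, p7=3) → (p0=2, p1=4, p2=0, p3=6, p4=0, p5=3, p6=4, p7=3)
step 2: fire T1:  (p0=2, p1=4, p2=0, p3=6, p4=0, p5=3, p6=4, p7=3) → (p0=0, p1=4, p2=0, p3=8, p4=0, p5=3, p6=4, p7=3)
step 3: fire T2:  (p0=0, p1=4, p2=0, p3=8, p4=0, p5=3, p6=4, p7=3) → (p0=0, p1=4, p2=1, p3=8, p4=0, p5=6, p6=1, p7=3)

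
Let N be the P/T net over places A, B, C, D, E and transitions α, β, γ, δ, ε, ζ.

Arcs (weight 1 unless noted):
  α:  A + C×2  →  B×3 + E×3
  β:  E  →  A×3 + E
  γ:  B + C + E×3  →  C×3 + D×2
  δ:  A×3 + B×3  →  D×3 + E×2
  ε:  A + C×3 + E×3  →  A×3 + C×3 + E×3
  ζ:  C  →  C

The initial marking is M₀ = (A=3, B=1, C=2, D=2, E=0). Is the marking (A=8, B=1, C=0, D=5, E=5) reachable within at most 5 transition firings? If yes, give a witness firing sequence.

YES — reachable via ⟨α, β, β, β, δ⟩ (5 firings)

step 1: fire α:  (A=3, B=1, C=2, D=2, E=0) → (A=2, B=4, C=0, D=2, E=3)
step 2: fire β:  (A=2, B=4, C=0, D=2, E=3) → (A=5, B=4, C=0, D=2, E=3)
step 3: fire β:  (A=5, B=4, C=0, D=2, E=3) → (A=8, B=4, C=0, D=2, E=3)
step 4: fire β:  (A=8, B=4, C=0, D=2, E=3) → (A=11, B=4, C=0, D=2, E=3)
step 5: fire δ:  (A=11, B=4, C=0, D=2, E=3) → (A=8, B=1, C=0, D=5, E=5)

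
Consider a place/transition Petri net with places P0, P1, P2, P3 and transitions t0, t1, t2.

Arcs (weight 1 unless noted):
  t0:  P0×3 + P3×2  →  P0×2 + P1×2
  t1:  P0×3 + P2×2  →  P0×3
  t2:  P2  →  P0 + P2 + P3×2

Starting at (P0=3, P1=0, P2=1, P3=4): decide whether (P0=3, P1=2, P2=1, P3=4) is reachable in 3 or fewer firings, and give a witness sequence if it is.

YES — reachable via ⟨t0, t2⟩ (2 firings)

step 1: fire t0:  (P0=3, P1=0, P2=1, P3=4) → (P0=2, P1=2, P2=1, P3=2)
step 2: fire t2:  (P0=2, P1=2, P2=1, P3=2) → (P0=3, P1=2, P2=1, P3=4)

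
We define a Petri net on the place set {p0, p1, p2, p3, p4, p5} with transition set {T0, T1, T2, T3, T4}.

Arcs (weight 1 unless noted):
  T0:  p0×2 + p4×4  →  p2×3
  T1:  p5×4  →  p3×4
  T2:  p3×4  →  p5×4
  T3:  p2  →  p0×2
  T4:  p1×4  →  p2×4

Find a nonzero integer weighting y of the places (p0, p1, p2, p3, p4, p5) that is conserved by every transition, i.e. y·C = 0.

Incidence matrix C (rows=places, cols=transitions):
       T0   T1   T2   T3   T4
   p0  -2    0    0    2    0
   p1   0    0    0    0   -4
   p2   3    0    0   -1    4
   p3   0    4   -4    0    0
   p4  -4    0    0    0    0
   p5   0   -4    4    0    0

Candidate y = [1, 2, 2, 0, 1, 0]; check y·C column-wise:
  col T0: 1·-2 + 2·0 + 2·3 + 1·-4 = 0
  col T1: 1·0 + 2·0 + 2·0 + 0·4 + 1·0 + 0·-4 = 0
  col T2: 1·0 + 2·0 + 2·0 + 0·-4 + 1·0 + 0·4 = 0
  col T3: 1·2 + 2·0 + 2·-1 + 1·0 = 0
  col T4: 1·0 + 2·-4 + 2·4 + 1·0 = 0

y = (p0:1, p1:2, p2:2, p3:0, p4:1, p5:0)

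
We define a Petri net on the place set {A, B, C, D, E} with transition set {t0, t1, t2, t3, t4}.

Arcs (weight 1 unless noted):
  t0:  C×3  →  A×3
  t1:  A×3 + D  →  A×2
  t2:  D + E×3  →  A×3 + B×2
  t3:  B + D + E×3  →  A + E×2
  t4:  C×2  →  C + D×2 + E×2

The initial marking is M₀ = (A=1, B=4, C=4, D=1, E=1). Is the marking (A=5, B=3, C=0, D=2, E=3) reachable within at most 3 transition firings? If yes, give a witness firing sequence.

depth 0: 1 marking
depth 1: 3 markings reached so far
depth 2: 8 markings reached so far
depth 3: 15 markings reached so far
target is not among the 15 markings reachable within 3 steps

NO — not reachable within 3 firings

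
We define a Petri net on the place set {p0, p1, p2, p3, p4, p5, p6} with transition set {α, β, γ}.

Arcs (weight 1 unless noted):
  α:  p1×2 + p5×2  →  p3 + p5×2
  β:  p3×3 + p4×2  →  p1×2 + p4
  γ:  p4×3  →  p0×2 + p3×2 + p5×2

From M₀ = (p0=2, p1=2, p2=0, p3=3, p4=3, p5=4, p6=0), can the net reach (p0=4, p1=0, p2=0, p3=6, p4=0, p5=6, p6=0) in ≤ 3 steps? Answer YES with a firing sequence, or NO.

YES — reachable via ⟨α, γ⟩ (2 firings)

step 1: fire α:  (p0=2, p1=2, p2=0, p3=3, p4=3, p5=4, p6=0) → (p0=2, p1=0, p2=0, p3=4, p4=3, p5=4, p6=0)
step 2: fire γ:  (p0=2, p1=0, p2=0, p3=4, p4=3, p5=4, p6=0) → (p0=4, p1=0, p2=0, p3=6, p4=0, p5=6, p6=0)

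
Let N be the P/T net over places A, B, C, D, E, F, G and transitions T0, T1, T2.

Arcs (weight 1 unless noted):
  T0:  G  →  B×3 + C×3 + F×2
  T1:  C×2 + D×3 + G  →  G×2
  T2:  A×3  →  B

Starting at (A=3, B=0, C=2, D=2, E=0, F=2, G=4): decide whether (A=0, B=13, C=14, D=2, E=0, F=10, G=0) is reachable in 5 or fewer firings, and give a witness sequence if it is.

YES — reachable via ⟨T0, T0, T0, T0, T2⟩ (5 firings)

step 1: fire T0:  (A=3, B=0, C=2, D=2, E=0, F=2, G=4) → (A=3, B=3, C=5, D=2, E=0, F=4, G=3)
step 2: fire T0:  (A=3, B=3, C=5, D=2, E=0, F=4, G=3) → (A=3, B=6, C=8, D=2, E=0, F=6, G=2)
step 3: fire T0:  (A=3, B=6, C=8, D=2, E=0, F=6, G=2) → (A=3, B=9, C=11, D=2, E=0, F=8, G=1)
step 4: fire T0:  (A=3, B=9, C=11, D=2, E=0, F=8, G=1) → (A=3, B=12, C=14, D=2, E=0, F=10, G=0)
step 5: fire T2:  (A=3, B=12, C=14, D=2, E=0, F=10, G=0) → (A=0, B=13, C=14, D=2, E=0, F=10, G=0)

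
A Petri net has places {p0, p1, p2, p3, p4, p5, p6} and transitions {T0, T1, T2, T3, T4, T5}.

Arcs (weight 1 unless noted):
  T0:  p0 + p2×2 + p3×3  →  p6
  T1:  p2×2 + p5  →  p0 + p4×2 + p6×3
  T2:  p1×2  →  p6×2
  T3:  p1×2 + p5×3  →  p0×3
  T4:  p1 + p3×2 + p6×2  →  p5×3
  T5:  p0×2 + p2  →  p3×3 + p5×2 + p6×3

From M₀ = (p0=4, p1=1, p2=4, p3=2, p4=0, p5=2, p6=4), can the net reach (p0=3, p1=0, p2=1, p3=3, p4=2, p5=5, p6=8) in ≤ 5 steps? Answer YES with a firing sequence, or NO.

NO — not reachable within 5 firings

depth 0: 1 marking
depth 1: 4 markings reached so far
depth 2: 10 markings reached so far
depth 3: 15 markings reached so far
depth 4: 16 markings reached so far
depth 5: 16 markings reached so far
(frontier empty at depth 5; search complete)
target is not among the 16 markings reachable within 5 steps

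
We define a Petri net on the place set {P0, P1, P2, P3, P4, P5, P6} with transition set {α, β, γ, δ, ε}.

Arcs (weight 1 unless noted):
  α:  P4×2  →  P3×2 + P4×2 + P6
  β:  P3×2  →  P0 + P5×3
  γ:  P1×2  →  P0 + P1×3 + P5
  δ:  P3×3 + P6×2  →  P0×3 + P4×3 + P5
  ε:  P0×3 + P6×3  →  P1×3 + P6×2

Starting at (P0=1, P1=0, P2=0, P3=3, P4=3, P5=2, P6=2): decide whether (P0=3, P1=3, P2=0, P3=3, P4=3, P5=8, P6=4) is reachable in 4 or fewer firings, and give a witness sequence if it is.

depth 0: 1 marking
depth 1: 4 markings reached so far
depth 2: 7 markings reached so far
depth 3: 12 markings reached so far
depth 4: 19 markings reached so far
target is not among the 19 markings reachable within 4 steps

NO — not reachable within 4 firings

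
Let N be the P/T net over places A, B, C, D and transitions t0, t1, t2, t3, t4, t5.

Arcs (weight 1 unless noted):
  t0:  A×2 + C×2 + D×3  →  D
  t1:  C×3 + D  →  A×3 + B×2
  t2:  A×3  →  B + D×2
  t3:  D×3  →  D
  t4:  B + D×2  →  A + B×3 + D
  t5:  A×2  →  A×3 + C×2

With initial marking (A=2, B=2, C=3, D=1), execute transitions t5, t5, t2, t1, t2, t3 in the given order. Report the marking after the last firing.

(A=1, B=6, C=4, D=2)

step 1: fire t5:  (A=2, B=2, C=3, D=1) → (A=3, B=2, C=5, D=1)
step 2: fire t5:  (A=3, B=2, C=5, D=1) → (A=4, B=2, C=7, D=1)
step 3: fire t2:  (A=4, B=2, C=7, D=1) → (A=1, B=3, C=7, D=3)
step 4: fire t1:  (A=1, B=3, C=7, D=3) → (A=4, B=5, C=4, D=2)
step 5: fire t2:  (A=4, B=5, C=4, D=2) → (A=1, B=6, C=4, D=4)
step 6: fire t3:  (A=1, B=6, C=4, D=4) → (A=1, B=6, C=4, D=2)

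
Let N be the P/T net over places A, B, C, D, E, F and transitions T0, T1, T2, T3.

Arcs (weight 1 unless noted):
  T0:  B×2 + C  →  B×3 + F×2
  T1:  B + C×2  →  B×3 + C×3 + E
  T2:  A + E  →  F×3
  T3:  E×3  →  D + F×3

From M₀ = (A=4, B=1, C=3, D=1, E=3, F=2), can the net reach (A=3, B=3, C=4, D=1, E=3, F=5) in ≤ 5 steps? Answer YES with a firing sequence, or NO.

step 1: fire T1:  (A=4, B=1, C=3, D=1, E=3, F=2) → (A=4, B=3, C=4, D=1, E=4, F=2)
step 2: fire T2:  (A=4, B=3, C=4, D=1, E=4, F=2) → (A=3, B=3, C=4, D=1, E=3, F=5)

YES — reachable via ⟨T1, T2⟩ (2 firings)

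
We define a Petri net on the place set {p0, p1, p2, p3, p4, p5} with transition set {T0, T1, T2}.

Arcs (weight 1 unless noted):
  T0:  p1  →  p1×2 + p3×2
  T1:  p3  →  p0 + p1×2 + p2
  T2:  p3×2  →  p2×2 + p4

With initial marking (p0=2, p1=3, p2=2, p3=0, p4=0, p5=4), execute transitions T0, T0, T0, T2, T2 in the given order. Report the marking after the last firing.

(p0=2, p1=6, p2=6, p3=2, p4=2, p5=4)

step 1: fire T0:  (p0=2, p1=3, p2=2, p3=0, p4=0, p5=4) → (p0=2, p1=4, p2=2, p3=2, p4=0, p5=4)
step 2: fire T0:  (p0=2, p1=4, p2=2, p3=2, p4=0, p5=4) → (p0=2, p1=5, p2=2, p3=4, p4=0, p5=4)
step 3: fire T0:  (p0=2, p1=5, p2=2, p3=4, p4=0, p5=4) → (p0=2, p1=6, p2=2, p3=6, p4=0, p5=4)
step 4: fire T2:  (p0=2, p1=6, p2=2, p3=6, p4=0, p5=4) → (p0=2, p1=6, p2=4, p3=4, p4=1, p5=4)
step 5: fire T2:  (p0=2, p1=6, p2=4, p3=4, p4=1, p5=4) → (p0=2, p1=6, p2=6, p3=2, p4=2, p5=4)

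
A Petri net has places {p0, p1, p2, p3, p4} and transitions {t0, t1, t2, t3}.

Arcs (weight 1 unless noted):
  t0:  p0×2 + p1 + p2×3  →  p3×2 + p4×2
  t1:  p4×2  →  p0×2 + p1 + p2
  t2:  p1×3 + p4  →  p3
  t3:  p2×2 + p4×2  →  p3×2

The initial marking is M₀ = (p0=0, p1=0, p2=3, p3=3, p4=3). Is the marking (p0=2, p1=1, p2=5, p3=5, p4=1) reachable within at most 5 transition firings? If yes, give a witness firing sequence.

NO — not reachable within 5 firings

depth 0: 1 marking
depth 1: 3 markings reached so far
depth 2: 4 markings reached so far
depth 3: 5 markings reached so far
depth 4: 5 markings reached so far
(frontier empty at depth 4; search complete)
target is not among the 5 markings reachable within 5 steps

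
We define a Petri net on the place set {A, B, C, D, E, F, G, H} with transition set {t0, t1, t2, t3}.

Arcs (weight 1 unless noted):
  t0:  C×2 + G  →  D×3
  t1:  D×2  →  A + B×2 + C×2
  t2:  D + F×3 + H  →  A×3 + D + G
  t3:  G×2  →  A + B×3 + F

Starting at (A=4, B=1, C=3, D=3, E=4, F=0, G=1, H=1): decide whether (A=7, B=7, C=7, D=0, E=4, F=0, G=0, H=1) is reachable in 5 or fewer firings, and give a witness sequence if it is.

YES — reachable via ⟨t0, t1, t1, t1⟩ (4 firings)

step 1: fire t0:  (A=4, B=1, C=3, D=3, E=4, F=0, G=1, H=1) → (A=4, B=1, C=1, D=6, E=4, F=0, G=0, H=1)
step 2: fire t1:  (A=4, B=1, C=1, D=6, E=4, F=0, G=0, H=1) → (A=5, B=3, C=3, D=4, E=4, F=0, G=0, H=1)
step 3: fire t1:  (A=5, B=3, C=3, D=4, E=4, F=0, G=0, H=1) → (A=6, B=5, C=5, D=2, E=4, F=0, G=0, H=1)
step 4: fire t1:  (A=6, B=5, C=5, D=2, E=4, F=0, G=0, H=1) → (A=7, B=7, C=7, D=0, E=4, F=0, G=0, H=1)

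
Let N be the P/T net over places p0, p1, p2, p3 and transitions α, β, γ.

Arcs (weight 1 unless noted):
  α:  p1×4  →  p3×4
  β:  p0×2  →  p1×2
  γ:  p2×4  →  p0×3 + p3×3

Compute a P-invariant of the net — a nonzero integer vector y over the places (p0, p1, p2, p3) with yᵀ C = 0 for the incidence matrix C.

y = (p0:2, p1:2, p2:3, p3:2)

Incidence matrix C (rows=places, cols=transitions):
        α    β    γ
   p0   0   -2    3
   p1  -4    2    0
   p2   0    0   -4
   p3   4    0    3

Candidate y = [2, 2, 3, 2]; check y·C column-wise:
  col α: 2·0 + 2·-4 + 3·0 + 2·4 = 0
  col β: 2·-2 + 2·2 + 3·0 + 2·0 = 0
  col γ: 2·3 + 2·0 + 3·-4 + 2·3 = 0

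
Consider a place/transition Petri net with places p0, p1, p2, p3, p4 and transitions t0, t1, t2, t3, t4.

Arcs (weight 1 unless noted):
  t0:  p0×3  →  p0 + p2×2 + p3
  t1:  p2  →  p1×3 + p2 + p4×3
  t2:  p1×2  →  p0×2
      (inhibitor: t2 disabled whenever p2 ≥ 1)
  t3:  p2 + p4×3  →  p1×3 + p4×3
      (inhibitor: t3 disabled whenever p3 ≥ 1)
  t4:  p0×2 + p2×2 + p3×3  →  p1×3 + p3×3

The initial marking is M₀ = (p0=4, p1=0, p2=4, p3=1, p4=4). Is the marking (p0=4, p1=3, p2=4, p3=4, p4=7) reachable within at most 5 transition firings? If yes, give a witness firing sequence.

NO — not reachable within 5 firings

depth 0: 1 marking
depth 1: 3 markings reached so far
depth 2: 5 markings reached so far
depth 3: 7 markings reached so far
depth 4: 9 markings reached so far
depth 5: 11 markings reached so far
target is not among the 11 markings reachable within 5 steps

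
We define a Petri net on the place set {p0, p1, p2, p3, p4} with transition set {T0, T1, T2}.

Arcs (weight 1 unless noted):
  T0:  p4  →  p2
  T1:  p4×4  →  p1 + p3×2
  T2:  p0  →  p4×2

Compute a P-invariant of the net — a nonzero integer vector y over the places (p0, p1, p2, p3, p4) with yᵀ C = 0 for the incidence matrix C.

y = (p0:0, p1:2, p2:0, p3:-1, p4:0)

Incidence matrix C (rows=places, cols=transitions):
       T0   T1   T2
   p0   0    0   -1
   p1   0    1    0
   p2   1    0    0
   p3   0    2    0
   p4  -1   -4    2

Candidate y = [0, 2, 0, -1, 0]; check y·C column-wise:
  col T0: 2·0 + 0·1 + -1·0 + 0·-1 = 0
  col T1: 2·1 + -1·2 + 0·-4 = 0
  col T2: 0·-1 + 2·0 + -1·0 + 0·2 = 0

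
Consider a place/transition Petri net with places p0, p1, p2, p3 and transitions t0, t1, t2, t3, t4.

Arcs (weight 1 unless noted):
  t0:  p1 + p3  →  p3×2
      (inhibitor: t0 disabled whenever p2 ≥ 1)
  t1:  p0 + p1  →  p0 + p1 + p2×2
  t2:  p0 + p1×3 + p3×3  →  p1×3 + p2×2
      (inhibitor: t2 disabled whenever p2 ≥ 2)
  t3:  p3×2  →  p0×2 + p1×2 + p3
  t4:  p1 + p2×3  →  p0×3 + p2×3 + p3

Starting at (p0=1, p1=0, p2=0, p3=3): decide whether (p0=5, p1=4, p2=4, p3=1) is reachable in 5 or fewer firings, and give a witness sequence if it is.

YES — reachable via ⟨t3, t1, t1, t3⟩ (4 firings)

step 1: fire t3:  (p0=1, p1=0, p2=0, p3=3) → (p0=3, p1=2, p2=0, p3=2)
step 2: fire t1:  (p0=3, p1=2, p2=0, p3=2) → (p0=3, p1=2, p2=2, p3=2)
step 3: fire t1:  (p0=3, p1=2, p2=2, p3=2) → (p0=3, p1=2, p2=4, p3=2)
step 4: fire t3:  (p0=3, p1=2, p2=4, p3=2) → (p0=5, p1=4, p2=4, p3=1)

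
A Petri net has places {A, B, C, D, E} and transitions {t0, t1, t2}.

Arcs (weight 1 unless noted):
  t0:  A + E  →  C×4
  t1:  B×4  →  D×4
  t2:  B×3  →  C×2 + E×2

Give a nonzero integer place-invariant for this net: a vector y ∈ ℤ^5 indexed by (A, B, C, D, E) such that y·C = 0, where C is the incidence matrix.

y = (A:12, B:2, C:3, D:2, E:0)

Incidence matrix C (rows=places, cols=transitions):
       t0   t1   t2
    A  -1    0    0
    B   0   -4   -3
    C   4    0    2
    D   0    4    0
    E  -1    0    2

Candidate y = [12, 2, 3, 2, 0]; check y·C column-wise:
  col t0: 12·-1 + 2·0 + 3·4 + 2·0 + 0·-1 = 0
  col t1: 12·0 + 2·-4 + 3·0 + 2·4 = 0
  col t2: 12·0 + 2·-3 + 3·2 + 2·0 + 0·2 = 0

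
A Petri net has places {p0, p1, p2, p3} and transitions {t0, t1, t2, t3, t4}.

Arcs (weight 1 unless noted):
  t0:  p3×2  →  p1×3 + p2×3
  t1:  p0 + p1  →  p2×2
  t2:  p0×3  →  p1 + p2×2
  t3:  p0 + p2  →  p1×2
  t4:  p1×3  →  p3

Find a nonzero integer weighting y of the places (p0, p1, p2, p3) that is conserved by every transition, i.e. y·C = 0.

y = (p0:1, p1:1, p2:1, p3:3)

Incidence matrix C (rows=places, cols=transitions):
       t0   t1   t2   t3   t4
   p0   0   -1   -3   -1    0
   p1   3   -1    1    2   -3
   p2   3    2    2   -1    0
   p3  -2    0    0    0    1

Candidate y = [1, 1, 1, 3]; check y·C column-wise:
  col t0: 1·0 + 1·3 + 1·3 + 3·-2 = 0
  col t1: 1·-1 + 1·-1 + 1·2 + 3·0 = 0
  col t2: 1·-3 + 1·1 + 1·2 + 3·0 = 0
  col t3: 1·-1 + 1·2 + 1·-1 + 3·0 = 0
  col t4: 1·0 + 1·-3 + 1·0 + 3·1 = 0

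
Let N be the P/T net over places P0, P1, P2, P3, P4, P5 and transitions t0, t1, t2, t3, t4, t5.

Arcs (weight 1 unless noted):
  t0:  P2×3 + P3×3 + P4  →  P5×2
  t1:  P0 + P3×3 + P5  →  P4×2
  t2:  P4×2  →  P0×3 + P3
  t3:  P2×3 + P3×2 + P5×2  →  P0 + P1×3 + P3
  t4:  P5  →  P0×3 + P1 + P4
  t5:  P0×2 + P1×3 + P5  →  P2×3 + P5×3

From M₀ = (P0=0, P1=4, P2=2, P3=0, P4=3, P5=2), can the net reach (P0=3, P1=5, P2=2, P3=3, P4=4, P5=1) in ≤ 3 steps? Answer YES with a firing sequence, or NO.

depth 0: 1 marking
depth 1: 3 markings reached so far
depth 2: 7 markings reached so far
depth 3: 11 markings reached so far
target is not among the 11 markings reachable within 3 steps

NO — not reachable within 3 firings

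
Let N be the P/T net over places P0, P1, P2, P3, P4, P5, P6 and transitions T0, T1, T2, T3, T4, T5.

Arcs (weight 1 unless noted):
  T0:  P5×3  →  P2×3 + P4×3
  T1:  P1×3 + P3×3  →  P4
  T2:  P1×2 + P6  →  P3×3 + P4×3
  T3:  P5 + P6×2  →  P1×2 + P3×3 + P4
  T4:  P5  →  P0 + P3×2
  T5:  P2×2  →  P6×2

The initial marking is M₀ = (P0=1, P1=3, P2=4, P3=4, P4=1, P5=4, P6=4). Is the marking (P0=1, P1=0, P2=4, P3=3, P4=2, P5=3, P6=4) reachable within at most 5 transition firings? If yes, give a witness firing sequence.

depth 0: 1 marking
depth 1: 7 markings reached so far
depth 2: 24 markings reached so far
depth 3: 54 markings reached so far
depth 4: 95 markings reached so far
depth 5: 141 markings reached so far
target is not among the 141 markings reachable within 5 steps

NO — not reachable within 5 firings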